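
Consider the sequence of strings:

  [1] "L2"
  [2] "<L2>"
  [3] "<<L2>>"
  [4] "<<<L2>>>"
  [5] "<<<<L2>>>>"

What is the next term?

Each term wraps the previous one in < on the left and > on the right.
Applying this once more to <<<<L2>>>>:

<<<<<L2>>>>>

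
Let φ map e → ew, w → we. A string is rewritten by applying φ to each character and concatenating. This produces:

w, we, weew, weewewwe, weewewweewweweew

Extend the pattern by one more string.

Rewriting the 16 symbols of weewewweewweweew one by one yields we ew ew we ew we we ew ew we we ew we ew ew we; concatenated:

weewewweewweweewewweweewweewewwe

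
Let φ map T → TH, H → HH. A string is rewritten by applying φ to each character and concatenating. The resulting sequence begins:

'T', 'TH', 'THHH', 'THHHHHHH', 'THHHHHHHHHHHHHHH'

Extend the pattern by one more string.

Rewriting the 16 symbols of THHHHHHHHHHHHHHH one by one yields TH HH HH HH HH HH HH HH HH HH HH HH HH HH HH HH; concatenated:

THHHHHHHHHHHHHHHHHHHHHHHHHHHHHHH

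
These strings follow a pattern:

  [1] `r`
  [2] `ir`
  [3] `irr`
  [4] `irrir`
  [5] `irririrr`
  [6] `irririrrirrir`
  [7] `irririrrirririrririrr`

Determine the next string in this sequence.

This is a Fibonacci-style word recurrence s(k) = s(k−1)·s(k−2): e.g. ir·r = irr.
Continuing: irririrrirririrririrr · irririrrirrir gives term 8.

irririrrirririrririrrirririrrirrir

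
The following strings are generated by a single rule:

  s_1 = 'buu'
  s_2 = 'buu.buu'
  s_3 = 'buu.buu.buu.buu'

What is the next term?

Every step duplicates the string with '.' between the halves.
One more doubling of buu.buu.buu.buu gives the answer.

buu.buu.buu.buu.buu.buu.buu.buu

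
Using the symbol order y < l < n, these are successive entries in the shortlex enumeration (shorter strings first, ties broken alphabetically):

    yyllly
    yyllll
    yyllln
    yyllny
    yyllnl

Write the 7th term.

yylnyy

Continuing the enumeration 2 steps past yyllnl: yyllnl → yyllnn → (answer).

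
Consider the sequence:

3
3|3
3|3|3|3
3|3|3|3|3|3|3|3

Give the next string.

s(k+1) = s(k)·|·s(k) — each term doubles the last with '|' between the halves.
One more doubling of 3|3|3|3|3|3|3|3 gives the answer.

3|3|3|3|3|3|3|3|3|3|3|3|3|3|3|3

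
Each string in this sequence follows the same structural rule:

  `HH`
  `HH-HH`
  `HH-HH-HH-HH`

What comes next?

Each string is two copies of the previous one joined by '-'.
Doubling HH-HH-HH-HH with '-' between the halves:

HH-HH-HH-HH-HH-HH-HH-HH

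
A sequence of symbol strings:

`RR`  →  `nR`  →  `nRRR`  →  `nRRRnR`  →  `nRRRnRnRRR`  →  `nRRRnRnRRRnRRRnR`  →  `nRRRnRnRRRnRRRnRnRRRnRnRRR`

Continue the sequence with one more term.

nRRRnRnRRRnRRRnRnRRRnRnRRRnRRRnRnRRRnRRRnR

Each term (from the third on) is the previous term followed by the one before it: term 3 = nR·RR = nRRR.
Continuing: nRRRnRnRRRnRRRnRnRRRnRnRRR · nRRRnRnRRRnRRRnR gives term 8.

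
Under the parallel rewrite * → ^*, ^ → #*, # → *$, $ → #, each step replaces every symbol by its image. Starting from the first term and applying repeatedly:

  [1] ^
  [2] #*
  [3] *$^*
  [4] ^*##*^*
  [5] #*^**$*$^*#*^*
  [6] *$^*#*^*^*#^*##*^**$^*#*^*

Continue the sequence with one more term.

Rewriting the 26 symbols of *$^*#*^*^*#^*##*^**$^*#*^* one by one yields ^* # #* ^* *$ ^* #* ^* #* ^* *$ #* ^* *$ *$ ^* #* ^* ^* # #* ^* *$ ^* #* ^*; concatenated:

^*##*^**$^*#*^*#*^**$#*^**$*$^*#*^*^*##*^**$^*#*^*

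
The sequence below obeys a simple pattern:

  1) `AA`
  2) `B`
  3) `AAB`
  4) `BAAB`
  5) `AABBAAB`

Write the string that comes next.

BAABAABBAAB

Each term (from the third on) is the two preceding terms concatenated in order: term 3 = AA·B = AAB.
The next term joins BAAB and AABBAAB.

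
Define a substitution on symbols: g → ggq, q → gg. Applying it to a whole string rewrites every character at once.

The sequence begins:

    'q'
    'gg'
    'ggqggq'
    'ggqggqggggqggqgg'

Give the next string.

Replace each of the 16 characters of ggqggqggggqggqgg in place — ggq ggq gg ggq ggq gg ggq ggq ggq ggq gg ggq ggq gg ggq ggq — and concatenate.

ggqggqggggqggqggggqggqggqggqggggqggqggggqggq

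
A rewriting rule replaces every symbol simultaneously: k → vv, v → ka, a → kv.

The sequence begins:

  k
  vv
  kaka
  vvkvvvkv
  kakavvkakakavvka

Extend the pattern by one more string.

vvkvvvkvkakavvkvvvkvvvkvkakavvkv

φ(kakavvkakakavvka) expands symbol-by-symbol to vv kv vv kv ka ka vv kv vv kv vv kv ka ka vv kv; joining the 16 pieces gives the next term.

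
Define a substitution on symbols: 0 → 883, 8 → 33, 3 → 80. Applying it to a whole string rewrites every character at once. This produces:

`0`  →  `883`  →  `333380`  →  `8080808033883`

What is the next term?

Applying the rule to each of the 13 symbols of 8080808033883 gives the pieces 33 883 33 883 33 883 33 883 80 80 33 33 80, which concatenate to the answer.

338833388333883338838080333380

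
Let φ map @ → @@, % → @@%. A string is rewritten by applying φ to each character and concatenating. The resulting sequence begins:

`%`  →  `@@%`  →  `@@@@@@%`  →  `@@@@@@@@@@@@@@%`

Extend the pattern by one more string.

φ(@@@@@@@@@@@@@@%) expands symbol-by-symbol to @@ @@ @@ @@ @@ @@ @@ @@ @@ @@ @@ @@ @@ @@ @@%; joining the 15 pieces gives the next term.

@@@@@@@@@@@@@@@@@@@@@@@@@@@@@@%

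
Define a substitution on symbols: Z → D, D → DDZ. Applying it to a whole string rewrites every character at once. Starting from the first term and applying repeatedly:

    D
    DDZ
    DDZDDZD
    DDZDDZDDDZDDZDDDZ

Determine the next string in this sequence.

Rewriting the 17 symbols of DDZDDZDDDZDDZDDDZ one by one yields DDZ DDZ D DDZ DDZ D DDZ DDZ DDZ D DDZ DDZ D DDZ DDZ DDZ D; concatenated:

DDZDDZDDDZDDZDDDZDDZDDZDDDZDDZDDDZDDZDDZD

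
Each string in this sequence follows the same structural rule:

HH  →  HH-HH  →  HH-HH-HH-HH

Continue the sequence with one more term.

s(k+1) = s(k)·-·s(k) — each term doubles the last with '-' between the halves.
Doubling HH-HH-HH-HH with '-' between the halves:

HH-HH-HH-HH-HH-HH-HH-HH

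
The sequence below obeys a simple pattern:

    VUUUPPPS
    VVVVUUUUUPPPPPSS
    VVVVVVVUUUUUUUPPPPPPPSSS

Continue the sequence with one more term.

The n-th term is 3n-2 V's then 2n+1 U's then 2n+1 P's then n S's (n = 1, 2, …).
For the next term, n = 4, so the run lengths are 10, 9, 9, 4.

VVVVVVVVVVUUUUUUUUUPPPPPPPPPSSSS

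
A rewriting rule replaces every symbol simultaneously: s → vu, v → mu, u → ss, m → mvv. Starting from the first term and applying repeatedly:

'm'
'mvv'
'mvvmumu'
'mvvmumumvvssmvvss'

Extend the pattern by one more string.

mvvmumumvvssmvvssmvvmumuvuvumvvmumuvuvu

Applying the rule to each of the 17 symbols of mvvmumumvvssmvvss gives the pieces mvv mu mu mvv ss mvv ss mvv mu mu vu vu mvv mu mu vu vu, which concatenate to the answer.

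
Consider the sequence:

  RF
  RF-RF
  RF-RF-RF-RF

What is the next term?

RF-RF-RF-RF-RF-RF-RF-RF

s(k+1) = s(k)·-·s(k) — each term doubles the last with '-' between the halves.
So the next term is two copies of RF-RF-RF-RF with '-' between the halves.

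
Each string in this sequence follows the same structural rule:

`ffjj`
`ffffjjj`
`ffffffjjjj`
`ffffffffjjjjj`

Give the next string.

Each string has the form f^{2n} j^{n+1} (n = 1, 2, …).
At n = 5 the blocks have lengths 10, 6.

ffffffffffjjjjjj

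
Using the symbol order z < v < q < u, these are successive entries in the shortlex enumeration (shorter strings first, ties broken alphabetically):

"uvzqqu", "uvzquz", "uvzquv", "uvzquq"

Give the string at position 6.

Continuing the enumeration 2 steps past uvzquq: uvzquq → uvzquu → (answer).

uvzuzz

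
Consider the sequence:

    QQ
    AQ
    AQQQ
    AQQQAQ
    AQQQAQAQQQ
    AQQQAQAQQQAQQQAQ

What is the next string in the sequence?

AQQQAQAQQQAQQQAQAQQQAQAQQQ

This is a Fibonacci-style word recurrence s(k) = s(k−1)·s(k−2): e.g. AQ·QQ = AQQQ.
The next term joins AQQQAQAQQQAQQQAQ and AQQQAQAQQQ.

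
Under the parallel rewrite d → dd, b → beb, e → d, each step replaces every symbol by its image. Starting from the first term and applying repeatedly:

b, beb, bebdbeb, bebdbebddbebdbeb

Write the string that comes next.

Applying the rule to each of the 16 symbols of bebdbebddbebdbeb gives the pieces beb d beb dd beb d beb dd dd beb d beb dd beb d beb, which concatenate to the answer.

bebdbebddbebdbebddddbebdbebddbebdbeb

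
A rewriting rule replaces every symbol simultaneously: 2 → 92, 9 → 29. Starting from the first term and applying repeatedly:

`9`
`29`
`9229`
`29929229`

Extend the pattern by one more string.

Apply φ to 29929229 symbol by symbol: 2→92, 9→29, 9→29, 2→92, 9→29, 2→92, 2→92, 9→29; joined: 92 29 29 92 29 92 92 29.

9229299229929229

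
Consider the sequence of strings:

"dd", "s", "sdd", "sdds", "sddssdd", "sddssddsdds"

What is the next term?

sddssddsddssddssdd

From term 3 onward, concatenate the last term with the second-to-last: s·dd = sdd, sdd·s = sdds, …
So term 7 is sddssddsdds·sddssdd.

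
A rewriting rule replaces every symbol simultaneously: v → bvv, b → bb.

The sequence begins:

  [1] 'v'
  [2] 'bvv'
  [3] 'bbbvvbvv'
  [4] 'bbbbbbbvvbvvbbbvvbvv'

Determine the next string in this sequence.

Rewriting the 20 symbols of bbbbbbbvvbvvbbbvvbvv one by one yields bb bb bb bb bb bb bb bvv bvv bb bvv bvv bb bb bb bvv bvv bb bvv bvv; concatenated:

bbbbbbbbbbbbbbbvvbvvbbbvvbvvbbbbbbbvvbvvbbbvvbvv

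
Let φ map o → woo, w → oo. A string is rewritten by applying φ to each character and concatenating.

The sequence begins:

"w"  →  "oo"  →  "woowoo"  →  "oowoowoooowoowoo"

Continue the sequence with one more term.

Replace each of the 16 characters of oowoowoooowoowoo in place — woo woo oo woo woo oo woo woo woo woo oo woo woo oo woo woo — and concatenate.

woowoooowoowoooowoowoowoowoooowoowoooowoowoo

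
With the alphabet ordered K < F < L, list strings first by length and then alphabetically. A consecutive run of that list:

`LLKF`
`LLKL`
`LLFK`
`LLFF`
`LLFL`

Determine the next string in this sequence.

LLLK

Treat LLFL as a base-3 numeral over the given alphabet and add one, carrying through any trailing L's.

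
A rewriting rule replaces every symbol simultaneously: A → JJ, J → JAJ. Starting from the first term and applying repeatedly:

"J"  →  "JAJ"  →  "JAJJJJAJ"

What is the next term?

JAJJJJAJJAJJAJJAJJJJAJ

Apply φ to JAJJJJAJ symbol by symbol: J→JAJ, A→JJ, J→JAJ, J→JAJ, J→JAJ, J→JAJ, A→JJ, J→JAJ; joined: JAJ JJ JAJ JAJ JAJ JAJ JJ JAJ.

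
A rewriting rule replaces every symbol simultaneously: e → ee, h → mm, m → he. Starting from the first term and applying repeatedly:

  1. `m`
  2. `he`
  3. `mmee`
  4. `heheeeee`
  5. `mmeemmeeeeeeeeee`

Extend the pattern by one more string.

heheeeeeheheeeeeeeeeeeeeeeeeeeee

Applying the rule to each of the 16 symbols of mmeemmeeeeeeeeee gives the pieces he he ee ee he he ee ee ee ee ee ee ee ee ee ee, which concatenate to the answer.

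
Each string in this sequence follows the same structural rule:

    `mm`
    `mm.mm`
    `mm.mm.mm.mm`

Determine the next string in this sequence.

Each string is two copies of the previous one joined by '.'.
Doubling mm.mm.mm.mm with '.' between the halves:

mm.mm.mm.mm.mm.mm.mm.mm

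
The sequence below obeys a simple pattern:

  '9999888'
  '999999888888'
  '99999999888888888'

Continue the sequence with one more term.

Reading off run lengths: 9 runs 4, 6, 8; 8 runs 3, 6, 9 — each is linear in n (n = 1, 2, …).
Setting n = 4 gives 10, 12 characters in each block.

9999999999888888888888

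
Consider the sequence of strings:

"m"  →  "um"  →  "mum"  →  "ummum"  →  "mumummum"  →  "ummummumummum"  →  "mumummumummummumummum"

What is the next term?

ummummumummummumummumummummumummum

From term 3 onward, concatenate the second-to-last term with the last: m·um = mum, um·mum = ummum, …
The next term joins ummummumummum and mumummumummummumummum.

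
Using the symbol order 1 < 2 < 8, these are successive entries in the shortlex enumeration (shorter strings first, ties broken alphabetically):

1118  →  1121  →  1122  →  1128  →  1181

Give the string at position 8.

Advancing 3 positions from 1181 through 1181 → 1182 → 1188 reaches term 8.

1211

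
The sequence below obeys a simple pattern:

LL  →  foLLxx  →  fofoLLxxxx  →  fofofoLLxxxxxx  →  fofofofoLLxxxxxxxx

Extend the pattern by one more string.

fofofofofoLLxxxxxxxxxx

Every step adds fo to the front and xx to the end of the previous string.
So the next term is fo·fofofofoLLxxxxxxxx·xx.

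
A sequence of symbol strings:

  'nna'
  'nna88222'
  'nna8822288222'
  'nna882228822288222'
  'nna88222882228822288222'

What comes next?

The strings grow by a fixed suffix 88222 each time.
So the next term is nna88222882228822288222·88222.

nna8822288222882228822288222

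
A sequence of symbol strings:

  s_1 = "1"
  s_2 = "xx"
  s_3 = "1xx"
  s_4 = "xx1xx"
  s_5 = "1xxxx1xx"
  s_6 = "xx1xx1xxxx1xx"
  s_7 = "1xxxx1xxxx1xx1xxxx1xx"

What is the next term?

xx1xx1xxxx1xx1xxxx1xxxx1xx1xxxx1xx

This is a Fibonacci-style word recurrence s(k) = s(k−2)·s(k−1): e.g. 1·xx = 1xx.
So term 8 is xx1xx1xxxx1xx·1xxxx1xxxx1xx1xxxx1xx.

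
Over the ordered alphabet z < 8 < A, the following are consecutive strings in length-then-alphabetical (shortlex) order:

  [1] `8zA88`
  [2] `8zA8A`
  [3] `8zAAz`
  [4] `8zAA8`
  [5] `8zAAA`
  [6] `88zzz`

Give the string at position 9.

Stepping forward 3 times from 88zzz: 88zzz → 88zz8 → 88zzA, then the target.

88z8z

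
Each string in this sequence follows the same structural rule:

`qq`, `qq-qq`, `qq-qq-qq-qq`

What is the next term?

Each string is two copies of the previous one joined by '-'.
Doubling qq-qq-qq-qq with '-' between the halves:

qq-qq-qq-qq-qq-qq-qq-qq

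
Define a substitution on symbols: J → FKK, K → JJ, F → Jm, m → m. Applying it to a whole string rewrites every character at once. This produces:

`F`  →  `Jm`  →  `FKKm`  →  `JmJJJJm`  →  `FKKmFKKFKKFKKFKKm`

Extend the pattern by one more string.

Rewriting the 17 symbols of FKKmFKKFKKFKKFKKm one by one yields Jm JJ JJ m Jm JJ JJ Jm JJ JJ Jm JJ JJ Jm JJ JJ m; concatenated:

JmJJJJmJmJJJJJmJJJJJmJJJJJmJJJJm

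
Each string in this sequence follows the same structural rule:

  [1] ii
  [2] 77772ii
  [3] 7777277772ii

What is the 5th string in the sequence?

77772777727777277772ii

Each term is the previous one with 77772 prepended.
From 7777277772ii, 2 further steps: 7777277772ii → 777727777277772ii → (answer).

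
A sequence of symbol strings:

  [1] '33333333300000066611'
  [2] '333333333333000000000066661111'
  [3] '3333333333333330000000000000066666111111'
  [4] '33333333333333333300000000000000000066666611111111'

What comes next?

333333333333333333333000000000000000000000066666661111111111

Each string has the form 3^{3n+3} 0^{4n-2} 6^{n+1} 1^{2n-2}, where the shown terms are n = 2, 3, 4, 5.
For the next term, n = 6, so the run lengths are 21, 22, 7, 10.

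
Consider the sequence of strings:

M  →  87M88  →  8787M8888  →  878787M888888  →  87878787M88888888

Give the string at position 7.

878787878787M888888888888

Each term wraps the previous one in 87 on the left and 88 on the right.
From 87878787M88888888, 2 further steps: 87878787M88888888 → 8787878787M8888888888 → (answer).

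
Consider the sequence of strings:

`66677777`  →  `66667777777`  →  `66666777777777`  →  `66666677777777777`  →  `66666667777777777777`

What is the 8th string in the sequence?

Reading off run lengths: 6 runs 3, 4, 5, 6, 7; 7 runs 5, 7, 9, 11, 13 — each is linear in n, where the shown terms are n = 2, 3, 4, 5, 6.
Setting n = 9 gives 10, 19 characters in each block.

66666666667777777777777777777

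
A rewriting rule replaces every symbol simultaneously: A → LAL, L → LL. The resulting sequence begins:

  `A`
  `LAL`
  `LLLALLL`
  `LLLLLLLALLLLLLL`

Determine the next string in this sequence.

Rewriting the 15 symbols of LLLLLLLALLLLLLL one by one yields LL LL LL LL LL LL LL LAL LL LL LL LL LL LL LL; concatenated:

LLLLLLLLLLLLLLLALLLLLLLLLLLLLLL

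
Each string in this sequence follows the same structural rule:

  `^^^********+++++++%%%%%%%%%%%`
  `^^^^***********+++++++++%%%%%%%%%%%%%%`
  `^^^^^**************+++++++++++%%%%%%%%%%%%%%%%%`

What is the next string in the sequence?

^^^^^^*****************+++++++++++++%%%%%%%%%%%%%%%%%%%%

The n-th term is n ^'s then 3n-1 *'s then 2n+1 +'s then 3n+2 %'s, where the shown terms are n = 3, 4, 5.
Setting n = 6 gives 6, 17, 13, 20 characters in each block.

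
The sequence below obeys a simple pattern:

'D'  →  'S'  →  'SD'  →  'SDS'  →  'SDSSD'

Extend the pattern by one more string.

From term 3 onward, concatenate the last term with the second-to-last: S·D = SD, SD·S = SDS, …
Continuing: SDSSD · SDS gives term 6.

SDSSDSDS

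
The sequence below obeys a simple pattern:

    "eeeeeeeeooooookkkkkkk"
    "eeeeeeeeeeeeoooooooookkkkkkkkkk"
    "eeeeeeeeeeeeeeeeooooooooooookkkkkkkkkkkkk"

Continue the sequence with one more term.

eeeeeeeeeeeeeeeeeeeeoooooooooooooookkkkkkkkkkkkkkkk

Reading off run lengths: e runs 8, 12, 16; o runs 6, 9, 12; k runs 7, 10, 13 — each is linear in n, where the shown terms are n = 2, 3, 4.
For the next term, n = 5, so the run lengths are 20, 15, 16.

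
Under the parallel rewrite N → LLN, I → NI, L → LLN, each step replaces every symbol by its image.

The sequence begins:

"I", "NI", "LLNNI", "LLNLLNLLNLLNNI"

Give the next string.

Rewriting the 14 symbols of LLNLLNLLNLLNNI one by one yields LLN LLN LLN LLN LLN LLN LLN LLN LLN LLN LLN LLN LLN NI; concatenated:

LLNLLNLLNLLNLLNLLNLLNLLNLLNLLNLLNLLNLLNNI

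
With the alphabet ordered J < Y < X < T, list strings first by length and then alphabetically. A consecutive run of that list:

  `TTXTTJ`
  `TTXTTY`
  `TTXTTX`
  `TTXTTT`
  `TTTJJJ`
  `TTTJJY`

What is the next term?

Find the rightmost character of TTTJJY below T, bump it to the next letter, and reset everything to its right to J.

TTTJJX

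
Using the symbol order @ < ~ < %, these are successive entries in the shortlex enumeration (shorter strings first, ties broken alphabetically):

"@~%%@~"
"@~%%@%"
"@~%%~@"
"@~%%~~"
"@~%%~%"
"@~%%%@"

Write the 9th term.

@%@@@@

Advancing 3 positions from @~%%%@ through @~%%%@ → @~%%%~ → @~%%%% reaches term 9.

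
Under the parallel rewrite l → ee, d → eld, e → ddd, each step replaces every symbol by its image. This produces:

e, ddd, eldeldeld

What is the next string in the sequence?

Rewriting each symbol of eldeldeld: e→ddd, l→ee, d→eld, e→ddd, l→ee, d→eld, e→ddd, l→ee, d→eld, which concatenates to ddd ee eld ddd ee eld ddd ee eld.

dddeeelddddeeelddddeeeld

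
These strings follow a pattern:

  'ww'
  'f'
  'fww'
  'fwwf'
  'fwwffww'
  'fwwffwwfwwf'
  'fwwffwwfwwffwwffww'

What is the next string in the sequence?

From term 3 onward, concatenate the last term with the second-to-last: f·ww = fww, fww·f = fwwf, …
Continuing: fwwffwwfwwffwwffww · fwwffwwfwwf gives term 8.

fwwffwwfwwffwwffwwfwwffwwfwwf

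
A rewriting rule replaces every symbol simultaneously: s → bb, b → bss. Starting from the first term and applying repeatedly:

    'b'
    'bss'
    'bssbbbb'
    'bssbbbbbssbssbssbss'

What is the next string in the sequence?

bssbbbbbssbssbssbssbssbbbbbssbbbbbssbbbbbssbbbb

φ(bssbbbbbssbssbssbss) expands symbol-by-symbol to bss bb bb bss bss bss bss bss bb bb bss bb bb bss bb bb bss bb bb; joining the 19 pieces gives the next term.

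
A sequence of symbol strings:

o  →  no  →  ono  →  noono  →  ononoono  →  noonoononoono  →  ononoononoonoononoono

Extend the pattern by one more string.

noonoononoonoononoononoonoononoono

Each term (from the third on) is the two preceding terms concatenated in order: term 3 = o·no = ono.
So term 8 is noonoononoono·ononoononoonoononoono.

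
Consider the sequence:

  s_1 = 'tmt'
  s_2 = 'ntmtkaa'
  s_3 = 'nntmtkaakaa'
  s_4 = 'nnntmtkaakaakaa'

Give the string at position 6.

nnnnntmtkaakaakaakaakaa

Every step adds n to the front and kaa to the end of the previous string.
From nnntmtkaakaakaa, 2 further steps: nnntmtkaakaakaa → nnnntmtkaakaakaakaa → (answer).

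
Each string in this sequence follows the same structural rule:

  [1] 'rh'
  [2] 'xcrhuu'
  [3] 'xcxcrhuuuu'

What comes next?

s(k+1) = xc·s(k)·uu, so each term gains xc as a prefix and uu as a suffix.
Applying this once more to xcxcrhuuuu:

xcxcxcrhuuuuuu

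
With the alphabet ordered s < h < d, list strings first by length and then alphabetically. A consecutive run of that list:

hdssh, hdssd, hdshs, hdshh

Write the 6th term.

hdsds

Continuing the enumeration 2 steps past hdshh: hdshh → hdshd → (answer).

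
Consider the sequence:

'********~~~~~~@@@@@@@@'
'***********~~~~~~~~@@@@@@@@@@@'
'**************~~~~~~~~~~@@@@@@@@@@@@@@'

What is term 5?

Each string has the form *^{3n-1} ~^{2n} @^{3n-1}, where the shown terms are n = 3, 4, 5.
Setting n = 7 gives 20, 14, 20 characters in each block.

********************~~~~~~~~~~~~~~@@@@@@@@@@@@@@@@@@@@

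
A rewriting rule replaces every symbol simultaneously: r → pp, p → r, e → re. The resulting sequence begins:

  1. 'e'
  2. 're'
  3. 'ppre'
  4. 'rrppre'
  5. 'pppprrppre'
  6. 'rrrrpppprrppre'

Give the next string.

φ(rrrrpppprrppre) expands symbol-by-symbol to pp pp pp pp r r r r pp pp r r pp re; joining the 14 pieces gives the next term.

pppppppprrrrpppprrppre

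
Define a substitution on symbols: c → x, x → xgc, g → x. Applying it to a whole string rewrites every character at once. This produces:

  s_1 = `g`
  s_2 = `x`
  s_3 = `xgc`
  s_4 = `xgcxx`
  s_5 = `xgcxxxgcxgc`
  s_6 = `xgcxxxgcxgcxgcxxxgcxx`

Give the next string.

Applying the rule to each of the 21 symbols of xgcxxxgcxgcxgcxxxgcxx gives the pieces xgc x x xgc xgc xgc x x xgc x x xgc x x xgc xgc xgc x x xgc xgc, which concatenate to the answer.

xgcxxxgcxgcxgcxxxgcxxxgcxxxgcxgcxgcxxxgcxgc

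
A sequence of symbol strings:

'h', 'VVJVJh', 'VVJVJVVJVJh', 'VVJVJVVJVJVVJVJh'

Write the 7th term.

The strings grow by a fixed prefix VVJVJ each time.
From VVJVJVVJVJVVJVJh, 3 further steps: VVJVJVVJVJVVJVJh → VVJVJVVJVJVVJVJVVJVJh → VVJVJVVJVJVVJVJVVJVJVVJVJh → (answer).

VVJVJVVJVJVVJVJVVJVJVVJVJVVJVJh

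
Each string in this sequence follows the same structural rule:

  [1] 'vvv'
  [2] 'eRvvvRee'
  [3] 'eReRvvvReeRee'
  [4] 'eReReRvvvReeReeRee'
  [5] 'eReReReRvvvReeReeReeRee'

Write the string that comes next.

s(k+1) = eR·s(k)·Ree, so each term gains eR as a prefix and Ree as a suffix.
Applying this once more to eReReReRvvvReeReeReeRee:

eReReReReRvvvReeReeReeReeRee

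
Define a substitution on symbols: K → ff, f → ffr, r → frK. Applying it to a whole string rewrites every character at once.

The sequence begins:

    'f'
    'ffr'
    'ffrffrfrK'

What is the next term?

ffrffrfrKffrffrfrKffrfrKff

Rewriting each symbol of ffrffrfrK: f→ffr, f→ffr, r→frK, f→ffr, f→ffr, r→frK, f→ffr, r→frK, K→ff, which concatenates to ffr ffr frK ffr ffr frK ffr frK ff.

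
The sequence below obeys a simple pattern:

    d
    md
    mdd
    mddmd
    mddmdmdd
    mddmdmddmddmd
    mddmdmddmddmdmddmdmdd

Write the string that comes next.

mddmdmddmddmdmddmdmddmddmdmddmddmd

From term 3 onward, concatenate the last term with the second-to-last: md·d = mdd, mdd·md = mddmd, …
The next term joins mddmdmddmddmdmddmdmdd and mddmdmddmddmd.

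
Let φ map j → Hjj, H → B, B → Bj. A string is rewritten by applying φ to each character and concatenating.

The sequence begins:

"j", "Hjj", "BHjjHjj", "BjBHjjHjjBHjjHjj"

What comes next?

BjHjjBjBHjjHjjBHjjHjjBjBHjjHjjBHjjHjj

Replace each of the 16 characters of BjBHjjHjjBHjjHjj in place — Bj Hjj Bj B Hjj Hjj B Hjj Hjj Bj B Hjj Hjj B Hjj Hjj — and concatenate.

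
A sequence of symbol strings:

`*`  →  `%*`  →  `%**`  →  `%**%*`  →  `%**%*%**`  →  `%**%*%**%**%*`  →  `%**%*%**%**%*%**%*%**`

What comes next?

This is a Fibonacci-style word recurrence s(k) = s(k−1)·s(k−2): e.g. %*·* = %**.
Continuing: %**%*%**%**%*%**%*%** · %**%*%**%**%* gives term 8.

%**%*%**%**%*%**%*%**%**%*%**%**%*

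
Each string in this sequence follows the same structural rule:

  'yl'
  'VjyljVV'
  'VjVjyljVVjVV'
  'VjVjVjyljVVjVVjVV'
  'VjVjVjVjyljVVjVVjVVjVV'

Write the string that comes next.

s(k+1) = Vj·s(k)·jVV, so each term gains Vj as a prefix and jVV as a suffix.
One more step from VjVjVjVjyljVVjVVjVVjVV gives the answer.

VjVjVjVjVjyljVVjVVjVVjVVjVV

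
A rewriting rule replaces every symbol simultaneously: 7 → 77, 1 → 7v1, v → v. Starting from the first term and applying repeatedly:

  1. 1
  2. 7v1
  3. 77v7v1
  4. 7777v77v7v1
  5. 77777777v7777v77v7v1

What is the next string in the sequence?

Applying the rule to each of the 20 symbols of 77777777v7777v77v7v1 gives the pieces 77 77 77 77 77 77 77 77 v 77 77 77 77 v 77 77 v 77 v 7v1, which concatenate to the answer.

7777777777777777v77777777v7777v77v7v1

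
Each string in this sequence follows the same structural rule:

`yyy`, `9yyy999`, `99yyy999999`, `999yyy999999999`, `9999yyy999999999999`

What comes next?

s(k+1) = 9·s(k)·999, so each term gains 9 as a prefix and 999 as a suffix.
Applying this once more to 9999yyy999999999999:

99999yyy999999999999999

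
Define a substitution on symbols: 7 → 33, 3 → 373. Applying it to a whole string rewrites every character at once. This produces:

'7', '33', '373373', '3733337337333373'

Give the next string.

Rewriting the 16 symbols of 3733337337333373 one by one yields 373 33 373 373 373 373 33 373 373 33 373 373 373 373 33 373; concatenated:

37333373373373373333733733337337337337333373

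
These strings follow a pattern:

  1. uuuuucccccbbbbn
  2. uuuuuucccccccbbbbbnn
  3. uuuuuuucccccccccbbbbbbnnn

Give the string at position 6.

uuuuuuuuuucccccccccccccccbbbbbbbbbnnnnnn

Each string has the form u^{n+3} c^{2n+1} b^{n+2} n^{n-1}, where the shown terms are n = 2, 3, 4.
Setting n = 7 gives 10, 15, 9, 6 characters in each block.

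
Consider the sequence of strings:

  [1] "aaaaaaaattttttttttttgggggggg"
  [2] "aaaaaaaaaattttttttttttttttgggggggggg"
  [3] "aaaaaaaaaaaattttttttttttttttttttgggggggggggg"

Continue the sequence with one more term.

aaaaaaaaaaaaaattttttttttttttttttttttttgggggggggggggg

Reading off run lengths: a runs 8, 10, 12; t runs 12, 16, 20; g runs 8, 10, 12 — each is linear in n, where the shown terms are n = 3, 4, 5.
Setting n = 6 gives 14, 24, 14 characters in each block.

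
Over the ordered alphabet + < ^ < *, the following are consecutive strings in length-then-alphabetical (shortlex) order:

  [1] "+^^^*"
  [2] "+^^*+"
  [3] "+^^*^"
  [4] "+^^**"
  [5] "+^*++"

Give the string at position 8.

+^*^+

Advancing 3 positions from +^*++ through +^*++ → +^*+^ → +^*+* reaches term 8.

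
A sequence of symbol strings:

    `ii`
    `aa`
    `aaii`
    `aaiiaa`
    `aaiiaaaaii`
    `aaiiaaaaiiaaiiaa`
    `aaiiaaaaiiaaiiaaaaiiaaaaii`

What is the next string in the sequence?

aaiiaaaaiiaaiiaaaaiiaaaaiiaaiiaaaaiiaaiiaa

This is a Fibonacci-style word recurrence s(k) = s(k−1)·s(k−2): e.g. aa·ii = aaii.
The next term joins aaiiaaaaiiaaiiaaaaiiaaaaii and aaiiaaaaiiaaiiaa.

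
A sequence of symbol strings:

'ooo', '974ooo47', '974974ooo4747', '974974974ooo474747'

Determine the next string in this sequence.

974974974974ooo47474747

Every step adds 974 to the front and 47 to the end of the previous string.
So the next term is 974·974974974ooo474747·47.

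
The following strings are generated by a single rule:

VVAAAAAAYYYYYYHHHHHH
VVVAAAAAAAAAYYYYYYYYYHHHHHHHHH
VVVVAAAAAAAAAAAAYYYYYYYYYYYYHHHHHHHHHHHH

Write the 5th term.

VVVVVVAAAAAAAAAAAAAAAAAAYYYYYYYYYYYYYYYYYYHHHHHHHHHHHHHHHHHH

Reading off run lengths: V runs 2, 3, 4; A runs 6, 9, 12; Y runs 6, 9, 12; H runs 6, 9, 12 — each is linear in n, where the shown terms are n = 2, 3, 4.
At n = 6 the blocks have lengths 6, 18, 18, 18.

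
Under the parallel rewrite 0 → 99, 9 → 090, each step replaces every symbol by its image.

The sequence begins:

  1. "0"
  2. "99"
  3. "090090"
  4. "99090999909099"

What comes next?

φ(99090999909099) expands symbol-by-symbol to 090 090 99 090 99 090 090 090 090 99 090 99 090 090; joining the 14 pieces gives the next term.

09009099090990900900900909909099090090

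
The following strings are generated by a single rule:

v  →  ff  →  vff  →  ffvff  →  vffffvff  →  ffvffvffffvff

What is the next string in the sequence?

vffffvffffvffvffffvff

From term 3 onward, concatenate the second-to-last term with the last: v·ff = vff, ff·vff = ffvff, …
Continuing: vffffvff · ffvffvffffvff gives term 7.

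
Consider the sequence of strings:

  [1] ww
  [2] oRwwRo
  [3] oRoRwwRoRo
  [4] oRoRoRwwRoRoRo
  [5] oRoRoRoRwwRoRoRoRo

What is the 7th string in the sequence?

Each term wraps the previous one in oR on the left and Ro on the right.
From oRoRoRoRwwRoRoRoRo, 2 further steps: oRoRoRoRwwRoRoRoRo → oRoRoRoRoRwwRoRoRoRoRo → (answer).

oRoRoRoRoRoRwwRoRoRoRoRoRo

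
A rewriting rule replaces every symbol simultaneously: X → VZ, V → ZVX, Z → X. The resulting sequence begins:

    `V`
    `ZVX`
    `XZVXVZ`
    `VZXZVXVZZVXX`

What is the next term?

ZVXXVZXZVXVZZVXXXZVXVZVZ

Apply φ to VZXZVXVZZVXX symbol by symbol: V→ZVX, Z→X, X→VZ, Z→X, V→ZVX, X→VZ, V→ZVX, Z→X, Z→X, V→ZVX, X→VZ, X→VZ; joined: ZVX X VZ X ZVX VZ ZVX X X ZVX VZ VZ.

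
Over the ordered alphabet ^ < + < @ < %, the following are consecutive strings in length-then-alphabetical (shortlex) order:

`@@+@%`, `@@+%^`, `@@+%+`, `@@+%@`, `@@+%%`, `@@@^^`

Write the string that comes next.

@@@^+

The successor of @@@^^ increments the rightmost position that isn't already % and resets every position after it to ^.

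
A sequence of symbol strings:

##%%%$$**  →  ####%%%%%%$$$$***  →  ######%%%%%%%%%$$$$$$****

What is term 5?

##########%%%%%%%%%%%%%%%$$$$$$$$$$******

Reading off run lengths: # runs 2, 4, 6; % runs 3, 6, 9; $ runs 2, 4, 6; * runs 2, 3, 4 — each is linear in n (n = 1, 2, …).
At n = 5 the blocks have lengths 10, 15, 10, 6.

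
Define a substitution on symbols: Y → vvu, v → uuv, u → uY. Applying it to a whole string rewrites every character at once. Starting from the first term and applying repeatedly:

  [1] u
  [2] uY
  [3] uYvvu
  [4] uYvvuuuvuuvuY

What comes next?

Rewriting the 13 symbols of uYvvuuuvuuvuY one by one yields uY vvu uuv uuv uY uY uY uuv uY uY uuv uY vvu; concatenated:

uYvvuuuvuuvuYuYuYuuvuYuYuuvuYvvu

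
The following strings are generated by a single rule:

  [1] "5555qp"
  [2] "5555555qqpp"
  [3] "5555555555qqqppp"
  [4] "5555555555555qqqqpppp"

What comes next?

5555555555555555qqqqqppppp

The n-th term is 3n+1 5's then n q's then n p's (n = 1, 2, …).
At n = 5 the blocks have lengths 16, 5, 5.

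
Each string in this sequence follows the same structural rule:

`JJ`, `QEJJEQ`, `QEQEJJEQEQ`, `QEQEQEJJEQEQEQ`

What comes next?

QEQEQEQEJJEQEQEQEQ

Each term wraps the previous one in QE on the left and EQ on the right.
So the next term is QE·QEQEQEJJEQEQEQ·EQ.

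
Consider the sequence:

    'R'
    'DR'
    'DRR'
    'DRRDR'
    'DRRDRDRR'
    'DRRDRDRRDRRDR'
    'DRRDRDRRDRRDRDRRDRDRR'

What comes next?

DRRDRDRRDRRDRDRRDRDRRDRRDRDRRDRRDR

From term 3 onward, concatenate the last term with the second-to-last: DR·R = DRR, DRR·DR = DRRDR, …
Continuing: DRRDRDRRDRRDRDRRDRDRR · DRRDRDRRDRRDR gives term 8.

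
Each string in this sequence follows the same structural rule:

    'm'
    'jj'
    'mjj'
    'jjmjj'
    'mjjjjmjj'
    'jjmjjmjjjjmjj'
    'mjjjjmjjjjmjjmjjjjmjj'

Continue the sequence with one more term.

jjmjjmjjjjmjjmjjjjmjjjjmjjmjjjjmjj

This is a Fibonacci-style word recurrence s(k) = s(k−2)·s(k−1): e.g. m·jj = mjj.
The next term joins jjmjjmjjjjmjj and mjjjjmjjjjmjjmjjjjmjj.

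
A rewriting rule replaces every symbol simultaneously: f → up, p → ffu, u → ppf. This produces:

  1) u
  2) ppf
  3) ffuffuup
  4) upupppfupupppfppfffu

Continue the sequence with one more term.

Replace each of the 20 characters of upupppfupupppfppfffu in place — ppf ffu ppf ffu ffu ffu up ppf ffu ppf ffu ffu ffu up ffu ffu up up up ppf — and concatenate.

ppfffuppfffuffuffuupppfffuppfffuffuffuupffuffuupupupppf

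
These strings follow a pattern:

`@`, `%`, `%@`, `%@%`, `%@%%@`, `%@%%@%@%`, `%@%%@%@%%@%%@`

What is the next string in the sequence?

%@%%@%@%%@%%@%@%%@%@%

Each term (from the third on) is the previous term followed by the one before it: term 3 = %·@ = %@.
Continuing: %@%%@%@%%@%%@ · %@%%@%@% gives term 8.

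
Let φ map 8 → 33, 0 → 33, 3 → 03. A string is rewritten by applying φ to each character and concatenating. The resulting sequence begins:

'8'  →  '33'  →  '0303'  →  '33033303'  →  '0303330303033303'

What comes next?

Rewriting the 16 symbols of 0303330303033303 one by one yields 33 03 33 03 03 03 33 03 33 03 33 03 03 03 33 03; concatenated:

33033303030333033303330303033303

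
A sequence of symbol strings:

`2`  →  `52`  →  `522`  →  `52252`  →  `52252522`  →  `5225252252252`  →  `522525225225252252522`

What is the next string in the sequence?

From term 3 onward, concatenate the last term with the second-to-last: 52·2 = 522, 522·52 = 52252, …
So term 8 is 522525225225252252522·5225252252252.

5225252252252522525225225252252252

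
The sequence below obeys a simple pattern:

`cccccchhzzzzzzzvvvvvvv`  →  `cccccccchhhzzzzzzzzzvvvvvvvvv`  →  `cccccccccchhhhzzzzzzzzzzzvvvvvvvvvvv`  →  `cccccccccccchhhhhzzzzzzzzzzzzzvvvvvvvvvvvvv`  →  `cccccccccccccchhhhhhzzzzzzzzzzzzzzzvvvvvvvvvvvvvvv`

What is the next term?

cccccccccccccccchhhhhhhzzzzzzzzzzzzzzzzzvvvvvvvvvvvvvvvvv

Term n consists of 2n c's, followed by n-1 h's, followed by 2n+1 z's, followed by 2n+1 v's, where the shown terms are n = 3, 4, 5, 6, 7.
For the next term, n = 8, so the run lengths are 16, 7, 17, 17.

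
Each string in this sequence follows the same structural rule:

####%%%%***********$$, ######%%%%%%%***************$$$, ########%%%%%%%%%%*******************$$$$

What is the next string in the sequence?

Term n consists of 2n #'s, followed by 3n-2 %'s, followed by 4n+3 *'s, followed by n $'s, where the shown terms are n = 2, 3, 4.
For the next term, n = 5, so the run lengths are 10, 13, 23, 5.

##########%%%%%%%%%%%%%***********************$$$$$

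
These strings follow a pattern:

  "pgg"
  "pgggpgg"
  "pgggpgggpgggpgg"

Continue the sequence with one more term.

s(k+1) = s(k)·g·s(k) — each term doubles the last with 'g' between the halves.
One more doubling of pgggpgggpgggpgg gives the answer.

pgggpgggpgggpgggpgggpgggpgggpgg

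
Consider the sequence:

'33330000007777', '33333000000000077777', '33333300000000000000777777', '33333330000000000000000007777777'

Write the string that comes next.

Reading off run lengths: 3 runs 4, 5, 6, 7; 0 runs 6, 10, 14, 18; 7 runs 4, 5, 6, 7 — each is linear in n (n = 1, 2, …).
Setting n = 5 gives 8, 22, 8 characters in each block.

33333333000000000000000000000077777777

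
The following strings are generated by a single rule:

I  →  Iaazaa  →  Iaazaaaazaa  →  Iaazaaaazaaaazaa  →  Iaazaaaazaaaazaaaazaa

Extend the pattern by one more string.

Each term is the previous one with aazaa appended.
One more step from Iaazaaaazaaaazaaaazaa gives the answer.

Iaazaaaazaaaazaaaazaaaazaa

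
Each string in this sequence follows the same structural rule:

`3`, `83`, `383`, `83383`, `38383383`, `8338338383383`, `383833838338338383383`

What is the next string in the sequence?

Each term (from the third on) is the two preceding terms concatenated in order: term 3 = 3·83 = 383.
So term 8 is 8338338383383·383833838338338383383.

8338338383383383833838338338383383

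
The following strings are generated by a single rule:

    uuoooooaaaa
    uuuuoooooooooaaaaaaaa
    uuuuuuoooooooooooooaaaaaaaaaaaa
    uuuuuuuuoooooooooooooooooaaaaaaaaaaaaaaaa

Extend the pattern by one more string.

Reading off run lengths: u runs 2, 4, 6, 8; o runs 5, 9, 13, 17; a runs 4, 8, 12, 16 — each is linear in n (n = 1, 2, …).
For the next term, n = 5, so the run lengths are 10, 21, 20.

uuuuuuuuuuoooooooooooooooooooooaaaaaaaaaaaaaaaaaaaa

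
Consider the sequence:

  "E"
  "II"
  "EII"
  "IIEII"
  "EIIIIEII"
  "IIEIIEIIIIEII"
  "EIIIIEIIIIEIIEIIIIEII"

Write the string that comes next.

IIEIIEIIIIEIIEIIIIEIIIIEIIEIIIIEII

From term 3 onward, concatenate the second-to-last term with the last: E·II = EII, II·EII = IIEII, …
Continuing: IIEIIEIIIIEII · EIIIIEIIIIEIIEIIIIEII gives term 8.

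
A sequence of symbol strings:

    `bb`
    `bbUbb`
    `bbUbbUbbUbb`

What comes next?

bbUbbUbbUbbUbbUbbUbbUbb

Every step duplicates the string with 'U' between the halves.
So the next term is two copies of bbUbbUbbUbb with 'U' between the halves.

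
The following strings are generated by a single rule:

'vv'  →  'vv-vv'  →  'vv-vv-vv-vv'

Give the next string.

vv-vv-vv-vv-vv-vv-vv-vv

s(k+1) = s(k)·-·s(k) — each term doubles the last with '-' between the halves.
One more doubling of vv-vv-vv-vv gives the answer.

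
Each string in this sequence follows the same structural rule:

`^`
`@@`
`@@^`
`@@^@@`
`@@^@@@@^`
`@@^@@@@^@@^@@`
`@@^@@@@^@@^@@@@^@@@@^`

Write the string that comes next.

This is a Fibonacci-style word recurrence s(k) = s(k−1)·s(k−2): e.g. @@·^ = @@^.
The next term joins @@^@@@@^@@^@@@@^@@@@^ and @@^@@@@^@@^@@.

@@^@@@@^@@^@@@@^@@@@^@@^@@@@^@@^@@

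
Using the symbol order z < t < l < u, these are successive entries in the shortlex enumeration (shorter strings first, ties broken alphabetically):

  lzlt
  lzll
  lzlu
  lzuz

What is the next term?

lzut

Treat lzuz as a base-4 numeral over the given alphabet and add one, carrying through any trailing u's.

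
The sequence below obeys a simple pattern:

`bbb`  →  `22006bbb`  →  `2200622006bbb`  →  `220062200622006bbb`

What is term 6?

The strings grow by a fixed prefix 22006 each time.
From 220062200622006bbb, 2 further steps: 220062200622006bbb → 22006220062200622006bbb → (answer).

2200622006220062200622006bbb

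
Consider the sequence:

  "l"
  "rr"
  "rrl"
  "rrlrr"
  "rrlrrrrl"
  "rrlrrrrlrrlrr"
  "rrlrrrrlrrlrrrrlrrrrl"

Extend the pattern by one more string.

rrlrrrrlrrlrrrrlrrrrlrrlrrrrlrrlrr

From term 3 onward, concatenate the last term with the second-to-last: rr·l = rrl, rrl·rr = rrlrr, …
Continuing: rrlrrrrlrrlrrrrlrrrrl · rrlrrrrlrrlrr gives term 8.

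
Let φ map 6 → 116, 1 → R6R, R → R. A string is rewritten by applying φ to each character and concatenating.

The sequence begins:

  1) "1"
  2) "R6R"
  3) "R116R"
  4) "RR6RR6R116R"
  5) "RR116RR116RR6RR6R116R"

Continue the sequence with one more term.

φ(RR116RR116RR6RR6R116R) expands symbol-by-symbol to R R R6R R6R 116 R R R6R R6R 116 R R 116 R R 116 R R6R R6R 116 R; joining the 21 pieces gives the next term.

RRR6RR6R116RRR6RR6R116RR116RR116RR6RR6R116R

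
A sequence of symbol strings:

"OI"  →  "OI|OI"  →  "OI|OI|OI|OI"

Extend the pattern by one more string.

OI|OI|OI|OI|OI|OI|OI|OI

s(k+1) = s(k)·|·s(k) — each term doubles the last with '|' between the halves.
One more doubling of OI|OI|OI|OI gives the answer.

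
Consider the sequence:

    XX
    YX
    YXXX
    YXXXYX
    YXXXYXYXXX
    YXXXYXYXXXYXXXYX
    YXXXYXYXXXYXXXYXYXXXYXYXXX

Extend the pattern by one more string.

YXXXYXYXXXYXXXYXYXXXYXYXXXYXXXYXYXXXYXXXYX

From term 3 onward, concatenate the last term with the second-to-last: YX·XX = YXXX, YXXX·YX = YXXXYX, …
The next term joins YXXXYXYXXXYXXXYXYXXXYXYXXX and YXXXYXYXXXYXXXYX.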